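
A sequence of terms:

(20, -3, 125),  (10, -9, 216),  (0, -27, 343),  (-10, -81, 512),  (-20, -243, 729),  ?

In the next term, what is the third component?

1000

Third component: 125, 216, 343, 512, 729 → 1000 (perfect cubes: 5³, 6³, 7³, …).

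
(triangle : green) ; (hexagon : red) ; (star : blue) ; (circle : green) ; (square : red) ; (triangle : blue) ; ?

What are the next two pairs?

(hexagon : green), (star : red)

Shape: triangle, hexagon, star, circle, square, triangle → hexagon → star (repeats triangle → hexagon → star → circle → square).
For the colour, repeats green → red → blue: green, red, blue, green, red, blue → green → red.
Putting the parts together: (hexagon : green) and then (star : red).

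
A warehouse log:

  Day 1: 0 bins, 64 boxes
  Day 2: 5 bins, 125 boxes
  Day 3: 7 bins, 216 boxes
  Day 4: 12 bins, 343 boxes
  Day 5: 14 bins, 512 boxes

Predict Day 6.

Bins: 0, 5, 7, 12, 14 → 19 (alternating steps +5, +2, +5, +2, …).
For the boxes, perfect cubes: 4³, 5³, 6³, …: 64, 125, 216, 343, 512 → 729.
Combining the parts gives 19 bins, 729 boxes.

19 bins, 729 boxes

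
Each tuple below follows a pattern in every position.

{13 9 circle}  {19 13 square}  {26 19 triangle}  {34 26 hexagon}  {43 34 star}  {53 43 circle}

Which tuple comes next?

{64 53 square}

First coordinate: 13, 19, 26, 34, 43, 53 → 64 (differences are 6, 7, 8, … (increasing by 1 each time)).
Second coordinate: 9, 13, 19, 26, 34, 43 → 53 (always the previous value of the first coordinate).
Shape: repeats circle → square → triangle → hexagon → star, so circle, square, triangle, hexagon, star, circle → square.
Combining the parts gives {64 53 square}.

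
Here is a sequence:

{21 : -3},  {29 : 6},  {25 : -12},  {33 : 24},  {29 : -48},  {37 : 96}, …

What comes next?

First coordinate goes 21, 29, 25, 33, 29, 37 → 33 (alternating steps +8, −4, +8, −4, …).
For the second coordinate, ×(-2) each step: -3, 6, -12, 24, -48, 96 → -192.
So the next point is {33 : -192}.

{33 : -192}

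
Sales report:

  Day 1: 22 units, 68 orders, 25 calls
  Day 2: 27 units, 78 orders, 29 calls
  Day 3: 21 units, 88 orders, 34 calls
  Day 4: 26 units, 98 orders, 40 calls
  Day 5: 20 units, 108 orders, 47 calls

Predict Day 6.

25 units, 118 orders, 55 calls

For the units, alternating steps +5, −6, +5, −6, …: 22, 27, 21, 26, 20 → 25.
Orders goes 68, 78, 88, 98, 108 → 118 (+10 each step).
Calls — differences are 4, 5, 6, … (increasing by 1 each time): 25, 29, 34, 40, 47 → 55.
Combining the parts gives 25 units, 118 orders, 55 calls.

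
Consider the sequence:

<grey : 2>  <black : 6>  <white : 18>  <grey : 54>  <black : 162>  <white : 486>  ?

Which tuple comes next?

Shade: repeats grey → black → white; grey, black, white, grey, black, white → grey.
Second coordinate: ×3 each step; 2, 6, 18, 54, 162, 486 → 1458.
Putting it together: <grey : 1458>.

<grey : 1458>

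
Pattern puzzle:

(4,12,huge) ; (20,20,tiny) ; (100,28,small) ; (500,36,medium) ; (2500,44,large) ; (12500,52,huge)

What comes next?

First coordinate — ×5 each step: 4, 20, 100, 500, 2500, 12500 → 62500.
Second coordinate goes 12, 20, 28, 36, 44, 52 → 60 (+8 each step).
Size goes huge, tiny, small, medium, large, huge → tiny (repeats huge → tiny → small → medium → large).
So the next tuple is (62500,60,tiny).

(62500,60,tiny)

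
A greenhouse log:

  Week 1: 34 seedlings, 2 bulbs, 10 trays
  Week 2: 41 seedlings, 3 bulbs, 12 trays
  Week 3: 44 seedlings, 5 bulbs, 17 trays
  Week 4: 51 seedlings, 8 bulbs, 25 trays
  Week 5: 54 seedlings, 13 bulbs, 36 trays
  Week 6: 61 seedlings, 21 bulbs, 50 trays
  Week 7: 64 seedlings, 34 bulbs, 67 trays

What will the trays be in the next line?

87

For the trays, differences are 2, 5, 8, … (increasing by 3 each time): 10, 12, 17, 25, 36, 50, 67 → 87.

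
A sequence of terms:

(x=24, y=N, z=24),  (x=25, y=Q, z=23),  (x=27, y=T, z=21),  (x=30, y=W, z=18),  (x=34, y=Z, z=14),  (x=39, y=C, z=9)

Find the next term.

For the x, differences are 1, 2, 3, … (increasing by 1 each time): 24, 25, 27, 30, 34, 39 → 45.
For the y, letters move forward 3 places in the alphabet, wrapping Z→A: N, Q, T, W, Z, C → F.
Z — together with the x always sums to 48: 24, 23, 21, 18, 14, 9 → 3.
Combining the parts gives (x=45, y=F, z=3).

(x=45, y=F, z=3)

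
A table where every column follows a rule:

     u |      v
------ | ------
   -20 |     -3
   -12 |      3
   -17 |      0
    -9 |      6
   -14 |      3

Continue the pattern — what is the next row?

Column u — alternating steps +8, −5, +8, −5, …: -20, -12, -17, -9, -14 → -6.
Column v: -3, 3, 0, 6, 3 → 9 (alternating steps +6, −3, +6, −3, …).
Putting it together: -6  9.

-6  9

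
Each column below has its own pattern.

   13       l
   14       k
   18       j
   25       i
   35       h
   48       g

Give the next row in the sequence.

64  f

For the first component, differences are 1, 4, 7, … (increasing by 3 each time): 13, 14, 18, 25, 35, 48 → 64.
Letter: letters move back 1 place in the alphabet, so l, k, j, i, h, g → f.
Putting it together: 64  f.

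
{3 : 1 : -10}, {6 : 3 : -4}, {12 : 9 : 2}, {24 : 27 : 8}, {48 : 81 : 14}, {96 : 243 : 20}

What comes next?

{192 : 729 : 26}

For the first slot, ×2 each step: 3, 6, 12, 24, 48, 96 → 192.
Second slot: ×3 each step; 1, 3, 9, 27, 81, 243 → 729.
Third slot: +6 each step, so -10, -4, 2, 8, 14, 20 → 26.
So the next tuple is {192 : 729 : 26}.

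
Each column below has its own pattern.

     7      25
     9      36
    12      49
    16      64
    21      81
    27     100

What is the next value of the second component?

For the first component, differences are 2, 3, 4, … (increasing by 1 each time): 7, 9, 12, 16, 21, 27 → 34.
Second component — perfect squares: 5², 6², 7², …: 25, 36, 49, 64, 81, 100 → 121.

121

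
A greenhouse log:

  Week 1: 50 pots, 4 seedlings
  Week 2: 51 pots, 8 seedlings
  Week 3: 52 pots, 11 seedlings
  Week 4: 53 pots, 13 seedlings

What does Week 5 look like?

54 pots, 14 seedlings

Pots: 50, 51, 52, 53 → 54 (+1 each step).
Seedlings — differences are 4, 3, 2, … (decreasing by 1 each time): 4, 8, 11, 13 → 14.
Putting it together: 54 pots, 14 seedlings.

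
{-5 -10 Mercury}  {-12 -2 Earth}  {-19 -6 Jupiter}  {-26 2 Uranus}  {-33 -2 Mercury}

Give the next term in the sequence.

First slot: −7 each step, so -5, -12, -19, -26, -33 → -40.
Second slot — alternating steps +8, −4, +8, −4, …: -10, -2, -6, 2, -2 → 6.
Planet goes Mercury, Earth, Jupiter, Uranus, Mercury → Earth (repeats Mercury → Earth → Jupiter → Uranus).
So the next term is {-40 6 Earth}.

{-40 6 Earth}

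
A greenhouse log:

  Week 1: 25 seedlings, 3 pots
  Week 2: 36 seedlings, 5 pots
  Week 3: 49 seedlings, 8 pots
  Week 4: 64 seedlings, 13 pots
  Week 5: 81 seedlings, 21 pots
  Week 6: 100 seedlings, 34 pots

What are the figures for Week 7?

Seedlings: perfect squares: 5², 6², 7², …, so 25, 36, 49, 64, 81, 100 → 121.
Pots: 3, 5, 8, 13, 21, 34 → 55 (each term is the sum of the two before it).
Putting it together: 121 seedlings, 55 pots.

121 seedlings, 55 pots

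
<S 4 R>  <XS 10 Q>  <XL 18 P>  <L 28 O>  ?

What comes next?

For the size, runs backward through clothing sizes XS→XL: S, XS, XL, L → M.
Second part goes 4, 10, 18, 28 → 40 (differences are 6, 8, 10, … (increasing by 2 each time)).
Letter: letters move back 1 place in the alphabet; R, Q, P, O → N.
Combining the parts gives <M 40 N>.

<M 40 N>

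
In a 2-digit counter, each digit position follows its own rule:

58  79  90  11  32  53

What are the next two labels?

74 then 95

First digit goes 5, 7, 9, 1, 3, 5 → 7 → 9 (+2 each step, mod 10).
Second digit: +1 each step, mod 10; 8, 9, 0, 1, 2, 3 → 4 → 5.
So the next two labels are 74 and 95.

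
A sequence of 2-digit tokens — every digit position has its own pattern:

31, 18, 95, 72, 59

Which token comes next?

First digit goes 3, 1, 9, 7, 5 → 3 (−2 each step, mod 10).
Second digit — −3 each step, mod 10: 1, 8, 5, 2, 9 → 6.
So the next token is 36.

36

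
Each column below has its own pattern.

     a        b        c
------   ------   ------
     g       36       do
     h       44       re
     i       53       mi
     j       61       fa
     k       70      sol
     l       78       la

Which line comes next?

m  87  ti

Column a: letters move forward 1 place in the alphabet, so g, h, i, j, k, l → m.
Column b: alternating steps +8, +9, +8, +9, …; 36, 44, 53, 61, 70, 78 → 87.
For the column c, runs through the solfège scale do→ti: do, re, mi, fa, sol, la → ti.
Combining the parts gives m  87  ti.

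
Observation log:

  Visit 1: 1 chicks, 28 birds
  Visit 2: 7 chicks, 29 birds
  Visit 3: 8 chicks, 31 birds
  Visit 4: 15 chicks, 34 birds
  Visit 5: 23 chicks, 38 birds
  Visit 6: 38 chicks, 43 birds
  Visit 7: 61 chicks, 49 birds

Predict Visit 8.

Chicks goes 1, 7, 8, 15, 23, 38, 61 → 99 (each term is the sum of the two before it).
Birds: differences are 1, 2, 3, … (increasing by 1 each time); 28, 29, 31, 34, 38, 43, 49 → 56.
Combining the parts gives 99 chicks, 56 birds.

99 chicks, 56 birds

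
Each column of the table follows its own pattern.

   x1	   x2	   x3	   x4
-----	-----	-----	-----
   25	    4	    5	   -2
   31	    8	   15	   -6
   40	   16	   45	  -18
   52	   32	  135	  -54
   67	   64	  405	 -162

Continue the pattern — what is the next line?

Column x1: differences are 6, 9, 12, … (increasing by 3 each time), so 25, 31, 40, 52, 67 → 85.
For the column x2, ×2 each step: 4, 8, 16, 32, 64 → 128.
Column x3: 5, 15, 45, 135, 405 → 1215 (×3 each step).
Column x4: ×3 each step, so -2, -6, -18, -54, -162 → -486.
So the next line is 85  128  1215  -486.

85  128  1215  -486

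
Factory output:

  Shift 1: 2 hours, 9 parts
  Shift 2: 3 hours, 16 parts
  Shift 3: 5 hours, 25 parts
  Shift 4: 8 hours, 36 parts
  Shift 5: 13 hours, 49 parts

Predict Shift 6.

21 hours, 64 parts

Hours: each term is the sum of the two before it, so 2, 3, 5, 8, 13 → 21.
Parts goes 9, 16, 25, 36, 49 → 64 (perfect squares: 3², 4², 5², …).
So the next record is 21 hours, 64 parts.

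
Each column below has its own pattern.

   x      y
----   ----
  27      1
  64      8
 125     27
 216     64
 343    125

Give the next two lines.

Column x — perfect cubes: 3³, 4³, 5³, …: 27, 64, 125, 216, 343 → 512 → 729.
Column y goes 1, 8, 27, 64, 125 → 216 → 343 (perfect cubes: 1³, 2³, 3³, …).
Putting the parts together: 512  216 and then 729  343.

512  216; 729  343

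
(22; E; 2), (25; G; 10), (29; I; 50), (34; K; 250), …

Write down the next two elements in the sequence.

(40; M; 1250), (47; O; 6250)

For the first slot, differences are 3, 4, 5, … (increasing by 1 each time): 22, 25, 29, 34 → 40 → 47.
Letter — letters move forward 2 places in the alphabet: E, G, I, K → M → O.
Third slot: ×5 each step; 2, 10, 50, 250 → 1250 → 6250.
So the next two elements are (40; M; 1250) and (47; O; 6250).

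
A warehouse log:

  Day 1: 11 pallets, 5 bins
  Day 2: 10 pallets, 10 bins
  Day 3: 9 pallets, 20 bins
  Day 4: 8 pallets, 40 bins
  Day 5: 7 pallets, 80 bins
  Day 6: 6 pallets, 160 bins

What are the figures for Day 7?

5 pallets, 320 bins

Pallets: −1 each step; 11, 10, 9, 8, 7, 6 → 5.
For the bins, ×2 each step: 5, 10, 20, 40, 80, 160 → 320.
Putting it together: 5 pallets, 320 bins.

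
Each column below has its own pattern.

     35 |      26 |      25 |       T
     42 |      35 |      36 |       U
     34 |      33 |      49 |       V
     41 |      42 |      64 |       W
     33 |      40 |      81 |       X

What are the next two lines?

40  49  100  Y; 32  47  121  Z

First component — alternating steps +7, −8, +7, −8, …: 35, 42, 34, 41, 33 → 40 → 32.
For the second component, alternating steps +9, −2, +9, −2, …: 26, 35, 33, 42, 40 → 49 → 47.
Third component: perfect squares: 5², 6², 7², …; 25, 36, 49, 64, 81 → 100 → 121.
For the letter, letters move forward 1 place in the alphabet: T, U, V, W, X → Y → Z.
Putting the parts together: 40  49  100  Y and then 32  47  121  Z.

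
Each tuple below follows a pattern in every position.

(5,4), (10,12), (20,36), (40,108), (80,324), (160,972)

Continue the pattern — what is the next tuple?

First slot: 5, 10, 20, 40, 80, 160 → 320 (×2 each step).
Second slot — ×3 each step: 4, 12, 36, 108, 324, 972 → 2916.
Combining the parts gives (320,2916).

(320,2916)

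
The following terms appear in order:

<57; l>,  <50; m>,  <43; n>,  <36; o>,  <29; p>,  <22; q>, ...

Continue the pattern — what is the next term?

<15; r>

First coordinate — −7 each step: 57, 50, 43, 36, 29, 22 → 15.
Letter: l, m, n, o, p, q → r (letters move forward 1 place in the alphabet).
Combining the parts gives <15; r>.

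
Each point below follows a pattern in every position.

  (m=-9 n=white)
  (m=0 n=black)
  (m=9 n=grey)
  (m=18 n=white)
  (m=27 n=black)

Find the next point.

M: +9 each step; -9, 0, 9, 18, 27 → 36.
For the n, repeats white → black → grey: white, black, grey, white, black → grey.
So the next point is (m=36 n=grey).

(m=36 n=grey)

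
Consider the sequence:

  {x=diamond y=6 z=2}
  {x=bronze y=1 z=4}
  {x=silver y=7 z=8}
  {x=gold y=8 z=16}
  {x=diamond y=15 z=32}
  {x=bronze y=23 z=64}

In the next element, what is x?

silver

X: diamond, bronze, silver, gold, diamond, bronze → silver (repeats diamond → bronze → silver → gold).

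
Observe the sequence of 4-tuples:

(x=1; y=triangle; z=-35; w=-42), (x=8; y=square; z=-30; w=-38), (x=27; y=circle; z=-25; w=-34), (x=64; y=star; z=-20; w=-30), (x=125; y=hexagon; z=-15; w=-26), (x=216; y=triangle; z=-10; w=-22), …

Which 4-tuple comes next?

For the x, perfect cubes: 1³, 2³, 3³, …: 1, 8, 27, 64, 125, 216 → 343.
Y goes triangle, square, circle, star, hexagon, triangle → square (repeats triangle → square → circle → star → hexagon).
Z goes -35, -30, -25, -20, -15, -10 → -5 (+5 each step).
W: -42, -38, -34, -30, -26, -22 → -18 (+4 each step).
Putting it together: (x=343; y=square; z=-5; w=-18).

(x=343; y=square; z=-5; w=-18)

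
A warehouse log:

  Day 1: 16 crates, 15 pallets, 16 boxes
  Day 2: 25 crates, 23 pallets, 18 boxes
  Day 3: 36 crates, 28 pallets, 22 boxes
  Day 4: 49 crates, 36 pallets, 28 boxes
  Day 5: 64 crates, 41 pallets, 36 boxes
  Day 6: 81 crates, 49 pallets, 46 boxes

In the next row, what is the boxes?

58

Boxes: differences are 2, 4, 6, … (increasing by 2 each time); 16, 18, 22, 28, 36, 46 → 58.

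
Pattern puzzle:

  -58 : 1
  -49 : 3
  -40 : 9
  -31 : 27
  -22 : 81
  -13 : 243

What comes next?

First entry: +9 each step; -58, -49, -40, -31, -22, -13 → -4.
Second entry goes 1, 3, 9, 27, 81, 243 → 729 (×3 each step).
Putting it together: -4 : 729.

-4 : 729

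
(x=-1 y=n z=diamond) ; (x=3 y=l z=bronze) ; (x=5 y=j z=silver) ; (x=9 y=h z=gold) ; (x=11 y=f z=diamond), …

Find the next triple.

(x=15 y=d z=bronze)

X: alternating steps +4, +2, +4, +2, …; -1, 3, 5, 9, 11 → 15.
Y goes n, l, j, h, f → d (letters move back 2 places in the alphabet).
Z — repeats diamond → bronze → silver → gold: diamond, bronze, silver, gold, diamond → bronze.
So the next triple is (x=15 y=d z=bronze).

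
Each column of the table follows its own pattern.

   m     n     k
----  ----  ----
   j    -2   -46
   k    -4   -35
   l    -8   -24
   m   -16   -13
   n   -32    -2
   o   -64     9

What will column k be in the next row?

Column k: +11 each step, so -46, -35, -24, -13, -2, 9 → 20.

20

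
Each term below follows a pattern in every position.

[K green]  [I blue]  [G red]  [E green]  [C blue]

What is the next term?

Letter: K, I, G, E, C → A (letters move back 2 places in the alphabet).
Colour — repeats green → blue → red: green, blue, red, green, blue → red.
Putting it together: [A red].

[A red]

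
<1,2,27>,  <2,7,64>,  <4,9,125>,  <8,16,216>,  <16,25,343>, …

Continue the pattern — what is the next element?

<32,41,512>

First component — ×2 each step: 1, 2, 4, 8, 16 → 32.
Second component: each term is the sum of the two before it; 2, 7, 9, 16, 25 → 41.
Third component: perfect cubes: 3³, 4³, 5³, …, so 27, 64, 125, 216, 343 → 512.
Putting it together: <32,41,512>.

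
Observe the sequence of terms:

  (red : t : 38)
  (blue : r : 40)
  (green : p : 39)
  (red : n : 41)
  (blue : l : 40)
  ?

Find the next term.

Colour: repeats red → blue → green; red, blue, green, red, blue → green.
Letter goes t, r, p, n, l → j (letters move back 2 places in the alphabet).
Third slot — alternating steps +2, −1, +2, −1, …: 38, 40, 39, 41, 40 → 42.
Combining the parts gives (green : j : 42).

(green : j : 42)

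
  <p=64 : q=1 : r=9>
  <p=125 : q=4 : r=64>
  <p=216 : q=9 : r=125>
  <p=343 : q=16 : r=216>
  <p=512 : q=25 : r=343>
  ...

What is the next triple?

<p=729 : q=36 : r=512>

P: 64, 125, 216, 343, 512 → 729 (perfect cubes: 4³, 5³, 6³, …).
For the q, perfect squares: 1², 2², 3², …: 1, 4, 9, 16, 25 → 36.
R: always the previous value of the p, so 9, 64, 125, 216, 343 → 512.
So the next triple is <p=729 : q=36 : r=512>.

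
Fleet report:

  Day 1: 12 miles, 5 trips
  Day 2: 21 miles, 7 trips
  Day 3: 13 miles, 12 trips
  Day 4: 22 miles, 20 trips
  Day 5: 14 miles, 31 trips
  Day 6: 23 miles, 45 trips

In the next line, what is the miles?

Miles — alternating steps +9, −8, +9, −8, …: 12, 21, 13, 22, 14, 23 → 15.

15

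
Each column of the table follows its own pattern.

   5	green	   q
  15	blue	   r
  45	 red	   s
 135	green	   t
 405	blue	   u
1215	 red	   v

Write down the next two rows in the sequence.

3645  green  w; 10935  blue  x

For the first component, ×3 each step: 5, 15, 45, 135, 405, 1215 → 3645 → 10935.
Colour — repeats green → blue → red: green, blue, red, green, blue, red → green → blue.
Letter goes q, r, s, t, u, v → w → x (letters move forward 1 place in the alphabet).
Putting the parts together: 3645  green  w and then 10935  blue  x.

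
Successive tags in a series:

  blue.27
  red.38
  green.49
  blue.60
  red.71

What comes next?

Colour goes blue, red, green, blue, red → green (repeats blue → red → green).
Second component: 27, 38, 49, 60, 71 → 82 (+11 each step).
Putting it together: green.82.

green.82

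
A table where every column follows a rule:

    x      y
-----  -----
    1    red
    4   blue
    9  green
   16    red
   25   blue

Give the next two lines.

Column x: perfect squares: 1², 2², 3², …, so 1, 4, 9, 16, 25 → 36 → 49.
Column y: red, blue, green, red, blue → green → red (repeats red → blue → green).
Putting the parts together: 36  green and then 49  red.

36  green; 49  red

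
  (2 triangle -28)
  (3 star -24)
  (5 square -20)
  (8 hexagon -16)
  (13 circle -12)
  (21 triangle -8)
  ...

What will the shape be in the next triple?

For the shape, repeats triangle → star → square → hexagon → circle: triangle, star, square, hexagon, circle, triangle → star.

star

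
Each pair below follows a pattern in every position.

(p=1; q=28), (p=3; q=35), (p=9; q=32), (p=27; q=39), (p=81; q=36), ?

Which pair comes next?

(p=243; q=43)

P — ×3 each step: 1, 3, 9, 27, 81 → 243.
Q — alternating steps +7, −3, +7, −3, …: 28, 35, 32, 39, 36 → 43.
Combining the parts gives (p=243; q=43).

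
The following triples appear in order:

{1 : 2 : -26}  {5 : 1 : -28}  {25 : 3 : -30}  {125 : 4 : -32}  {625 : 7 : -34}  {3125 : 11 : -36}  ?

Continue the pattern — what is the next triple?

{15625 : 18 : -38}

First component: ×5 each step; 1, 5, 25, 125, 625, 3125 → 15625.
Second component: each term is the sum of the two before it; 2, 1, 3, 4, 7, 11 → 18.
For the third component, −2 each step: -26, -28, -30, -32, -34, -36 → -38.
Putting it together: {15625 : 18 : -38}.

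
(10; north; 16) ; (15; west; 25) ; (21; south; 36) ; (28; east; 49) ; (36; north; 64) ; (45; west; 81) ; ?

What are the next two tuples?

(55; south; 100), (66; east; 121)

For the first coordinate, differences are 5, 6, 7, … (increasing by 1 each time): 10, 15, 21, 28, 36, 45 → 55 → 66.
Direction: north, west, south, east, north, west → south → east (repeats north → west → south → east).
Third coordinate goes 16, 25, 36, 49, 64, 81 → 100 → 121 (perfect squares: 4², 5², 6², …).
Putting the parts together: (55; south; 100) and then (66; east; 121).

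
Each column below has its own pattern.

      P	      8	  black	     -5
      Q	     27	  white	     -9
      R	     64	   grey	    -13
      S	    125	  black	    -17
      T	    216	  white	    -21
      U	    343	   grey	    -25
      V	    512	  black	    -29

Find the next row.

Letter: letters move forward 1 place in the alphabet, so P, Q, R, S, T, U, V → W.
Second component — perfect cubes: 2³, 3³, 4³, …: 8, 27, 64, 125, 216, 343, 512 → 729.
Shade: black, white, grey, black, white, grey, black → white (repeats black → white → grey).
For the fourth component, −4 each step: -5, -9, -13, -17, -21, -25, -29 → -33.
So the next row is W  729  white  -33.

W  729  white  -33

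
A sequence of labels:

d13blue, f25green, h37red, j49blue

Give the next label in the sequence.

For the letter, letters move forward 2 places in the alphabet: d, f, h, j → l.
Second component goes 13, 25, 37, 49 → 61 (+12 each step).
Colour goes blue, green, red, blue → green (repeats blue → green → red).
Putting it together: l61green.

l61green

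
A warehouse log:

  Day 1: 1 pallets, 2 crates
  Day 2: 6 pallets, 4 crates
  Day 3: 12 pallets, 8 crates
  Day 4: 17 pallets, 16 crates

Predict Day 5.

23 pallets, 32 crates

For the pallets, alternating steps +5, +6, +5, +6, …: 1, 6, 12, 17 → 23.
Crates: ×2 each step, so 2, 4, 8, 16 → 32.
Putting it together: 23 pallets, 32 crates.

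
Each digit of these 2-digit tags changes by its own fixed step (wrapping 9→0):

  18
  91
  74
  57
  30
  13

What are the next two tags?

For the first digit, −2 each step, mod 10: 1, 9, 7, 5, 3, 1 → 9 → 7.
Second digit: 8, 1, 4, 7, 0, 3 → 6 → 9 (+3 each step, mod 10).
Putting the parts together: 96 and then 79.

96 then 79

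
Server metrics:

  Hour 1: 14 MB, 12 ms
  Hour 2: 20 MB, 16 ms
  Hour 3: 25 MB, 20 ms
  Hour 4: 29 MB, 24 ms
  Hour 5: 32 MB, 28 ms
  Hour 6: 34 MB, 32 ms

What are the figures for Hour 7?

MB: differences are 6, 5, 4, … (decreasing by 1 each time); 14, 20, 25, 29, 32, 34 → 35.
Ms: +4 each step; 12, 16, 20, 24, 28, 32 → 36.
Combining the parts gives 35 MB, 36 ms.

35 MB, 36 ms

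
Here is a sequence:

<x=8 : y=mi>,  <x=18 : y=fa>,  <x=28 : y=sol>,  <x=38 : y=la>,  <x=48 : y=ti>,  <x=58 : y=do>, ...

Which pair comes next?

<x=68 : y=re>

X: 8, 18, 28, 38, 48, 58 → 68 (+10 each step).
Y: mi, fa, sol, la, ti, do → re (runs through the solfège scale do→ti).
So the next pair is <x=68 : y=re>.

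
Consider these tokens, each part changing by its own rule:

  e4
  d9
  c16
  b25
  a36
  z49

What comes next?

For the letter, letters move back 1 place in the alphabet, wrapping A→Z: e, d, c, b, a, z → y.
Second component goes 4, 9, 16, 25, 36, 49 → 64 (perfect squares: 2², 3², 4², …).
So the next token is y64.

y64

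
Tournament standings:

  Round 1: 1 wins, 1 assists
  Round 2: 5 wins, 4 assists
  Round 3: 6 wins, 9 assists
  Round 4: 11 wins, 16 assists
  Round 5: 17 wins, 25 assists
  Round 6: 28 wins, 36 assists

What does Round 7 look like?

Wins goes 1, 5, 6, 11, 17, 28 → 45 (each term is the sum of the two before it).
For the assists, perfect squares: 1², 2², 3², …: 1, 4, 9, 16, 25, 36 → 49.
So the next record is 45 wins, 49 assists.

45 wins, 49 assists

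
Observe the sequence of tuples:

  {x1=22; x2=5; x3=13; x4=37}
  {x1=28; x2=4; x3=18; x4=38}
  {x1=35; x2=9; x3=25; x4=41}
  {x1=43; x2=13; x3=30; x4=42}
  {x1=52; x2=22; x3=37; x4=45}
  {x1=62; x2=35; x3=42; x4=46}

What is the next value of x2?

57

X2: each term is the sum of the two before it; 5, 4, 9, 13, 22, 35 → 57.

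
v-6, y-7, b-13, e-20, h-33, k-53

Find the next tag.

n-86

Letter goes v, y, b, e, h, k → n (letters move forward 3 places in the alphabet, wrapping Z→A).
For the second component, each term is the sum of the two before it: 6, 7, 13, 20, 33, 53 → 86.
So the next tag is n-86.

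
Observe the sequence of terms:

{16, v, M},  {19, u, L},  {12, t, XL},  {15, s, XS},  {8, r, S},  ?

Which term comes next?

First entry: 16, 19, 12, 15, 8 → 11 (alternating steps +3, −7, +3, −7, …).
Letter: letters move back 1 place in the alphabet, so v, u, t, s, r → q.
Size: runs through clothing sizes XS→XL, so M, L, XL, XS, S → M.
Putting it together: {11, q, M}.

{11, q, M}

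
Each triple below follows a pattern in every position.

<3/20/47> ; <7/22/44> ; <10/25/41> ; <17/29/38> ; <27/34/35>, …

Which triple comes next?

For the first part, each term is the sum of the two before it: 3, 7, 10, 17, 27 → 44.
Second part: differences are 2, 3, 4, … (increasing by 1 each time), so 20, 22, 25, 29, 34 → 40.
Third part: 47, 44, 41, 38, 35 → 32 (−3 each step).
Combining the parts gives <44/40/32>.

<44/40/32>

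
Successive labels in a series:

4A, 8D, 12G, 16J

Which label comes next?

First component: 4, 8, 12, 16 → 20 (+4 each step).
Letter goes A, D, G, J → M (letters move forward 3 places in the alphabet).
Combining the parts gives 20M.

20M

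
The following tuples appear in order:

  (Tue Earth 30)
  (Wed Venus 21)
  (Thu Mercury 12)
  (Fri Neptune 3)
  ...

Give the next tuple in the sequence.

Day: Tue, Wed, Thu, Fri → Sat (runs through the weekdays Mon→Sun).
Planet: Earth, Venus, Mercury, Neptune → Uranus (runs backward through the planets Mercury→Neptune).
Third component — −9 each step: 30, 21, 12, 3 → -6.
So the next tuple is (Sat Uranus -6).

(Sat Uranus -6)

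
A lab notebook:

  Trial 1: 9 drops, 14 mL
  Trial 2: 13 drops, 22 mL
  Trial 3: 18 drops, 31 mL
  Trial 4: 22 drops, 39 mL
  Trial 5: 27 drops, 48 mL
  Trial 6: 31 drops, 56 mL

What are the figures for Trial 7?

Drops: 9, 13, 18, 22, 27, 31 → 36 (alternating steps +4, +5, +4, +5, …).
ML: alternating steps +8, +9, +8, +9, …, so 14, 22, 31, 39, 48, 56 → 65.
Putting it together: 36 drops, 65 mL.

36 drops, 65 mL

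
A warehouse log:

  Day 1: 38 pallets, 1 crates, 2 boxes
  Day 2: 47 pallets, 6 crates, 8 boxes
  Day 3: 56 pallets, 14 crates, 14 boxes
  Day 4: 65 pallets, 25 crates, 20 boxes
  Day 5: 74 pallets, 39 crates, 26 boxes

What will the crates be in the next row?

Pallets: +9 each step; 38, 47, 56, 65, 74 → 83.
Crates goes 1, 6, 14, 25, 39 → 56 (differences are 5, 8, 11, … (increasing by 3 each time)).
Boxes — +6 each step: 2, 8, 14, 20, 26 → 32.

56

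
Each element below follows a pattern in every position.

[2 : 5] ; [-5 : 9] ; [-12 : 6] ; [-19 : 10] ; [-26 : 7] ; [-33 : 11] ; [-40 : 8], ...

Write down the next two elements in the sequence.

First component: 2, -5, -12, -19, -26, -33, -40 → -47 → -54 (−7 each step).
Second component: alternating steps +4, −3, +4, −3, …, so 5, 9, 6, 10, 7, 11, 8 → 12 → 9.
So the next two elements are [-47 : 12] and [-54 : 9].

[-47 : 12], [-54 : 9]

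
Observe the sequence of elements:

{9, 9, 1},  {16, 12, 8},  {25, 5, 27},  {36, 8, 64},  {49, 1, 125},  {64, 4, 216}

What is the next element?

{81, -3, 343}

First value: 9, 16, 25, 36, 49, 64 → 81 (perfect squares: 3², 4², 5², …).
Second value — alternating steps +3, −7, +3, −7, …: 9, 12, 5, 8, 1, 4 → -3.
Third value: perfect cubes: 1³, 2³, 3³, …; 1, 8, 27, 64, 125, 216 → 343.
So the next element is {81, -3, 343}.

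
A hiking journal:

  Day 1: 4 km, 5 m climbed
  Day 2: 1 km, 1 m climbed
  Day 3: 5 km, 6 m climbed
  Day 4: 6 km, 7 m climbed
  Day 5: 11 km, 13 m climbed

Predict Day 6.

Km: 4, 1, 5, 6, 11 → 17 (each term is the sum of the two before it).
M climbed: each term is the sum of the two before it, so 5, 1, 6, 7, 13 → 20.
Combining the parts gives 17 km, 20 m climbed.

17 km, 20 m climbed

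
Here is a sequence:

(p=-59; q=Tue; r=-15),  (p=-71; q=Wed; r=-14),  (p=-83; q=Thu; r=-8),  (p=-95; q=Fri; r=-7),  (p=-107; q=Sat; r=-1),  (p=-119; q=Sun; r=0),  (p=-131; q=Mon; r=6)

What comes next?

P goes -59, -71, -83, -95, -107, -119, -131 → -143 (−12 each step).
Q: Tue, Wed, Thu, Fri, Sat, Sun, Mon → Tue (runs through the weekdays Mon→Sun).
R: alternating steps +1, +6, +1, +6, …, so -15, -14, -8, -7, -1, 0, 6 → 7.
Combining the parts gives (p=-143; q=Tue; r=7).

(p=-143; q=Tue; r=7)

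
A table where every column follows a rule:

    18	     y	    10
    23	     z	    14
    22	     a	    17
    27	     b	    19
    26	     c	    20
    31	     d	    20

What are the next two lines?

30  e  19; 35  f  17

First component goes 18, 23, 22, 27, 26, 31 → 30 → 35 (alternating steps +5, −1, +5, −1, …).
Letter: letters move forward 1 place in the alphabet, wrapping Z→A, so y, z, a, b, c, d → e → f.
Third component goes 10, 14, 17, 19, 20, 20 → 19 → 17 (differences are 4, 3, 2, … (decreasing by 1 each time)).
So the next two lines are 30  e  19 and 35  f  17.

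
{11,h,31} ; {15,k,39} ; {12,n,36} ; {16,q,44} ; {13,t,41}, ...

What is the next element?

First entry: 11, 15, 12, 16, 13 → 17 (alternating steps +4, −3, +4, −3, …).
Letter goes h, k, n, q, t → w (letters move forward 3 places in the alphabet).
Third entry — alternating steps +8, −3, +8, −3, …: 31, 39, 36, 44, 41 → 49.
So the next element is {17,w,49}.

{17,w,49}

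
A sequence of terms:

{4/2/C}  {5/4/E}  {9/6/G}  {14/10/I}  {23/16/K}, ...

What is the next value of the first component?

First component: each term is the sum of the two before it, so 4, 5, 9, 14, 23 → 37.

37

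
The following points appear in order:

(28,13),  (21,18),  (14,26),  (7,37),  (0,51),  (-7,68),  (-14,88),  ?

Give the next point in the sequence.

First entry: 28, 21, 14, 7, 0, -7, -14 → -21 (−7 each step).
For the second entry, differences are 5, 8, 11, … (increasing by 3 each time): 13, 18, 26, 37, 51, 68, 88 → 111.
So the next point is (-21,111).

(-21,111)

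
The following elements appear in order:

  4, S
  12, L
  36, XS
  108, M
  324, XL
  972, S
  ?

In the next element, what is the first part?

First part: 4, 12, 36, 108, 324, 972 → 2916 (×3 each step).

2916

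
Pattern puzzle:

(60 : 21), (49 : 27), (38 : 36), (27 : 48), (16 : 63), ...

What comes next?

(5 : 81)

First coordinate: −11 each step; 60, 49, 38, 27, 16 → 5.
Second coordinate: differences are 6, 9, 12, … (increasing by 3 each time), so 21, 27, 36, 48, 63 → 81.
So the next pair is (5 : 81).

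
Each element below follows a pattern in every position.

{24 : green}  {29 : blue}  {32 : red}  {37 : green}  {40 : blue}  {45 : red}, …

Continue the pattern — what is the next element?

First slot: alternating steps +5, +3, +5, +3, …; 24, 29, 32, 37, 40, 45 → 48.
Colour: repeats green → blue → red; green, blue, red, green, blue, red → green.
Putting it together: {48 : green}.

{48 : green}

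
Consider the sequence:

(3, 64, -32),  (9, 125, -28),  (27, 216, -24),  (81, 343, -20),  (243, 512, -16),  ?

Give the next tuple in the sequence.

First entry: 3, 9, 27, 81, 243 → 729 (×3 each step).
Second entry: perfect cubes: 4³, 5³, 6³, …; 64, 125, 216, 343, 512 → 729.
Third entry goes -32, -28, -24, -20, -16 → -12 (+4 each step).
Putting it together: (729, 729, -12).

(729, 729, -12)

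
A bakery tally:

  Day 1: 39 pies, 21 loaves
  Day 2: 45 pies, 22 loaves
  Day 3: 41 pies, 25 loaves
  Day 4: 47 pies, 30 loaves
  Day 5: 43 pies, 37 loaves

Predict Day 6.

49 pies, 46 loaves

Pies goes 39, 45, 41, 47, 43 → 49 (alternating steps +6, −4, +6, −4, …).
Loaves goes 21, 22, 25, 30, 37 → 46 (differences are 1, 3, 5, … (increasing by 2 each time)).
Combining the parts gives 49 pies, 46 loaves.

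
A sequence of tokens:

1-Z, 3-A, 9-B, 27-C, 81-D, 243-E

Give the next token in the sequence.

729-F

First component — ×3 each step: 1, 3, 9, 27, 81, 243 → 729.
Letter: letters move forward 1 place in the alphabet, wrapping Z→A; Z, A, B, C, D, E → F.
Combining the parts gives 729-F.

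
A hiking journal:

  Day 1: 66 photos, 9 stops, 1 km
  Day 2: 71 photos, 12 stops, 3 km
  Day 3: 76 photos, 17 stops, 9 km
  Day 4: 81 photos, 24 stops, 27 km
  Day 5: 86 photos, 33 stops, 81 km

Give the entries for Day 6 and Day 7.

Photos: 66, 71, 76, 81, 86 → 91 → 96 (+5 each step).
Stops: differences are 3, 5, 7, … (increasing by 2 each time), so 9, 12, 17, 24, 33 → 44 → 57.
Km goes 1, 3, 9, 27, 81 → 243 → 729 (×3 each step).
So the next two records are 91 photos, 44 stops, 243 km and 96 photos, 57 stops, 729 km.

91 photos, 44 stops, 243 km; 96 photos, 57 stops, 729 km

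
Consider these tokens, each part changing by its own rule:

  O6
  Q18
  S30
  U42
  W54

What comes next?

Letter — letters move forward 2 places in the alphabet: O, Q, S, U, W → Y.
Second component: +12 each step; 6, 18, 30, 42, 54 → 66.
Putting it together: Y66.

Y66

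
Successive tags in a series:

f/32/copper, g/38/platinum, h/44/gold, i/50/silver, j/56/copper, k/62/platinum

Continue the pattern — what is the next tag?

l/68/gold

Letter: letters move forward 1 place in the alphabet; f, g, h, i, j, k → l.
Second component goes 32, 38, 44, 50, 56, 62 → 68 (+6 each step).
Metal: repeats copper → platinum → gold → silver; copper, platinum, gold, silver, copper, platinum → gold.
Putting it together: l/68/gold.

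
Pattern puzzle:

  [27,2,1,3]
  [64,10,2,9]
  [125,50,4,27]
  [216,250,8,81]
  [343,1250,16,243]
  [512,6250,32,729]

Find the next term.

For the first entry, perfect cubes: 3³, 4³, 5³, …: 27, 64, 125, 216, 343, 512 → 729.
Second entry goes 2, 10, 50, 250, 1250, 6250 → 31250 (×5 each step).
Third entry: ×2 each step; 1, 2, 4, 8, 16, 32 → 64.
Fourth entry: 3, 9, 27, 81, 243, 729 → 2187 (×3 each step).
Combining the parts gives [729,31250,64,2187].

[729,31250,64,2187]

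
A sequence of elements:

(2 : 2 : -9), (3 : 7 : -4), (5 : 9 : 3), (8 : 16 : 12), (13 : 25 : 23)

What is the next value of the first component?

For the first component, each term is the sum of the two before it: 2, 3, 5, 8, 13 → 21.

21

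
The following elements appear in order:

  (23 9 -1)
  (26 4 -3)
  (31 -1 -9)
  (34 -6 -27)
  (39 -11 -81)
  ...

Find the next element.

First part: 23, 26, 31, 34, 39 → 42 (alternating steps +3, +5, +3, +5, …).
Second part: 9, 4, -1, -6, -11 → -16 (−5 each step).
For the third part, ×3 each step: -1, -3, -9, -27, -81 → -243.
So the next element is (42 -16 -243).

(42 -16 -243)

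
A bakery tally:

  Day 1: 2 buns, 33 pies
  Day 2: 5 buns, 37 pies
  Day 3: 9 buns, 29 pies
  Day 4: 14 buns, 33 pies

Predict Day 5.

20 buns, 25 pies

Buns: differences are 3, 4, 5, … (increasing by 1 each time), so 2, 5, 9, 14 → 20.
Pies — alternating steps +4, −8, +4, −8, …: 33, 37, 29, 33 → 25.
So the next row is 20 buns, 25 pies.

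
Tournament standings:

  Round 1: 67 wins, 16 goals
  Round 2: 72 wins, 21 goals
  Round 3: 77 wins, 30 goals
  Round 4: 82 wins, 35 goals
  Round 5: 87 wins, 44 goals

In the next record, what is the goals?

For the goals, alternating steps +5, +9, +5, +9, …: 16, 21, 30, 35, 44 → 49.

49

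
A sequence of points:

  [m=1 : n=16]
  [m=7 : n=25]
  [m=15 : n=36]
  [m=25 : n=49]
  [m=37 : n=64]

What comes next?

[m=51 : n=81]

For the m, differences are 6, 8, 10, … (increasing by 2 each time): 1, 7, 15, 25, 37 → 51.
N: 16, 25, 36, 49, 64 → 81 (perfect squares: 4², 5², 6², …).
Combining the parts gives [m=51 : n=81].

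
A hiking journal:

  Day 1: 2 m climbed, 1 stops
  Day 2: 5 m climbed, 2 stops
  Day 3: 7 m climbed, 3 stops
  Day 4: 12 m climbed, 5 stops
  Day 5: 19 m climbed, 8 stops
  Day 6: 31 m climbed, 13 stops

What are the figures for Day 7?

50 m climbed, 21 stops

M climbed: 2, 5, 7, 12, 19, 31 → 50 (each term is the sum of the two before it).
Stops: 1, 2, 3, 5, 8, 13 → 21 (each term is the sum of the two before it).
Combining the parts gives 50 m climbed, 21 stops.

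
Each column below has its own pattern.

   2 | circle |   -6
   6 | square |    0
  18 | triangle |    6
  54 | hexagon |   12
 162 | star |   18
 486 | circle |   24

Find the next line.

1458  square  30

First component — ×3 each step: 2, 6, 18, 54, 162, 486 → 1458.
Shape — repeats circle → square → triangle → hexagon → star: circle, square, triangle, hexagon, star, circle → square.
Third component: +6 each step; -6, 0, 6, 12, 18, 24 → 30.
Combining the parts gives 1458  square  30.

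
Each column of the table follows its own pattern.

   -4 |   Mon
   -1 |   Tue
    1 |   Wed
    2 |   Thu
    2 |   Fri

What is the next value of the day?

Day — runs through the weekdays Mon→Sun: Mon, Tue, Wed, Thu, Fri → Sat.

Sat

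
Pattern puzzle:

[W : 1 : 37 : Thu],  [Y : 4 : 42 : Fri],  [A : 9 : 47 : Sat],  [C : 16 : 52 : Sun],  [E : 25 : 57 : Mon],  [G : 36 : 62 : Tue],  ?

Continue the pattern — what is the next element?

[I : 49 : 67 : Wed]

Letter: W, Y, A, C, E, G → I (letters move forward 2 places in the alphabet, wrapping Z→A).
For the second part, perfect squares: 1², 2², 3², …: 1, 4, 9, 16, 25, 36 → 49.
Third part goes 37, 42, 47, 52, 57, 62 → 67 (+5 each step).
Day goes Thu, Fri, Sat, Sun, Mon, Tue → Wed (runs through the weekdays Mon→Sun).
Putting it together: [I : 49 : 67 : Wed].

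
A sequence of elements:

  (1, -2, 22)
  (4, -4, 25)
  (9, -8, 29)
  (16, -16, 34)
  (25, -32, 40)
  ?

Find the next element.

(36, -64, 47)

First part: perfect squares: 1², 2², 3², …, so 1, 4, 9, 16, 25 → 36.
Second part: ×2 each step, so -2, -4, -8, -16, -32 → -64.
Third part: differences are 3, 4, 5, … (increasing by 1 each time); 22, 25, 29, 34, 40 → 47.
So the next element is (36, -64, 47).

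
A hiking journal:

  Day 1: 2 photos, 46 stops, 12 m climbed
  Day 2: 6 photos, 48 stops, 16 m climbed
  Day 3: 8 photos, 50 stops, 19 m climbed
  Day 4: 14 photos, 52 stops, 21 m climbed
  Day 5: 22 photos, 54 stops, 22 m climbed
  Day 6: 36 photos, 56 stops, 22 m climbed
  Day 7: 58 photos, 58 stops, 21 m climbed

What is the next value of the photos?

94

For the photos, each term is the sum of the two before it: 2, 6, 8, 14, 22, 36, 58 → 94.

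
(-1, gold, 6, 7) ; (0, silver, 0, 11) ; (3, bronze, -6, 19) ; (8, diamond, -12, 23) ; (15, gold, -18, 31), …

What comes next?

(24, silver, -24, 35)

First coordinate goes -1, 0, 3, 8, 15 → 24 (differences are 1, 3, 5, … (increasing by 2 each time)).
Rank — repeats gold → silver → bronze → diamond: gold, silver, bronze, diamond, gold → silver.
Third coordinate: −6 each step; 6, 0, -6, -12, -18 → -24.
Fourth coordinate goes 7, 11, 19, 23, 31 → 35 (alternating steps +4, +8, +4, +8, …).
Putting it together: (24, silver, -24, 35).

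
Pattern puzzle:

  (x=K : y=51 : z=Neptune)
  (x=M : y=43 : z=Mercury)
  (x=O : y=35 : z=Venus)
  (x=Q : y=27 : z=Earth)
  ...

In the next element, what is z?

X — letters move forward 2 places in the alphabet: K, M, O, Q → S.
Y: 51, 43, 35, 27 → 19 (−8 each step).
Z: runs through the planets Mercury→Neptune; Neptune, Mercury, Venus, Earth → Mars.

Mars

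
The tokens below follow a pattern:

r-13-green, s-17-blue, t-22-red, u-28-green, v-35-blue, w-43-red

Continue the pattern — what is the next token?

Letter: letters move forward 1 place in the alphabet; r, s, t, u, v, w → x.
For the second component, differences are 4, 5, 6, … (increasing by 1 each time): 13, 17, 22, 28, 35, 43 → 52.
For the colour, repeats green → blue → red: green, blue, red, green, blue, red → green.
Combining the parts gives x-52-green.

x-52-green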